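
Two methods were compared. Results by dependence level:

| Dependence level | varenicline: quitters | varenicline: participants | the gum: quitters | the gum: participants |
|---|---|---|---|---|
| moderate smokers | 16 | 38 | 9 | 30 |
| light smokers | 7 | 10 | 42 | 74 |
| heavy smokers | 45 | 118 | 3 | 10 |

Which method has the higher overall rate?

the gum

Moderate smokers: varenicline 16/38 = 42.1%, the gum 9/30 = 30.0% → varenicline
Light smokers: varenicline 7/10 = 70.0%, the gum 42/74 = 56.8% → varenicline
Heavy smokers: varenicline 45/118 = 38.1%, the gum 3/10 = 30.0% → varenicline
Overall: varenicline 68/166 = 41.0%, the gum 54/114 = 47.4% → the gum
(Varenicline wins every dependence group but the gum wins overall — varenicline's participants skew toward the low-rate heavy smokers group.)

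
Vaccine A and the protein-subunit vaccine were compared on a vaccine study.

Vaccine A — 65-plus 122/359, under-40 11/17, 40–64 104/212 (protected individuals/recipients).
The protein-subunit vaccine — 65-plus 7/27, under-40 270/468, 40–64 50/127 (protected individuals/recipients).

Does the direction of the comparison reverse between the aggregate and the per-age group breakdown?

Yes

65-plus: Vaccine A 122/359 = 34.0%, the protein-subunit vaccine 7/27 = 25.9% → Vaccine A
Under-40: Vaccine A 11/17 = 64.7%, the protein-subunit vaccine 270/468 = 57.7% → Vaccine A
40–64: Vaccine A 104/212 = 49.1%, the protein-subunit vaccine 50/127 = 39.4% → Vaccine A
Overall: Vaccine A 237/588 = 40.3%, the protein-subunit vaccine 327/622 = 52.6% → the protein-subunit vaccine
Vaccine A wins each age group but the protein-subunit vaccine wins overall — the comparison reverses. Vaccine A's recipients skew toward 65-plus, which has a lower base rate.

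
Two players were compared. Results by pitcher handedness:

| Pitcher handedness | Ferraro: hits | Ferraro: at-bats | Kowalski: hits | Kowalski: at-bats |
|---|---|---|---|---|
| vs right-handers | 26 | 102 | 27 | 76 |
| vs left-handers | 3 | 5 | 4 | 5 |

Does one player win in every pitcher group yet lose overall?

No

Vs right-handers: Ferraro 26/102 = 25.5%, Kowalski 27/76 = 35.5% → Kowalski
Vs left-handers: Ferraro 3/5 = 60.0%, Kowalski 4/5 = 80.0% → Kowalski
Overall: Ferraro 29/107 = 27.1%, Kowalski 31/81 = 38.3% → Kowalski
Kowalski wins overall and in every pitcher group — no reversal.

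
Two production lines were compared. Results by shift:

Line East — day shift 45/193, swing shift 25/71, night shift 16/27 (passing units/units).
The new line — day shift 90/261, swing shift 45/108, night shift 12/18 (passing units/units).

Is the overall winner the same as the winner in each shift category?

Yes

Day shift: Line East 45/193 = 23.3%, the new line 90/261 = 34.5% → the new line
Swing shift: Line East 25/71 = 35.2%, the new line 45/108 = 41.7% → the new line
Night shift: Line East 16/27 = 59.3%, the new line 12/18 = 66.7% → the new line
Overall: Line East 86/291 = 29.6%, the new line 147/387 = 38.0% → the new line
The new line wins overall and in every shift group — no reversal.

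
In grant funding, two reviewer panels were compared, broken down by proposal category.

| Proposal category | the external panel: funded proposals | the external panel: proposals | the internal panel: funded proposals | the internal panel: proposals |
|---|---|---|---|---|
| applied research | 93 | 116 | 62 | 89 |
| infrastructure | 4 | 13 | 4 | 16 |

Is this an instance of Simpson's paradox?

Applied research: the external panel 93/116 = 80.2%, the internal panel 62/89 = 69.7% → the external panel
Infrastructure: the external panel 4/13 = 30.8%, the internal panel 4/16 = 25.0% → the external panel
Overall: the external panel 97/129 = 75.2%, the internal panel 66/105 = 62.9% → the external panel
The external panel wins overall and in every proposal group — no reversal.

No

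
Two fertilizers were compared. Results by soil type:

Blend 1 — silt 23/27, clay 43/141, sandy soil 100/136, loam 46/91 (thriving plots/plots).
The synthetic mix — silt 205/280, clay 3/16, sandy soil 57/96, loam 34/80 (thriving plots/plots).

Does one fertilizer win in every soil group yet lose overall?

Silt: Blend 1 23/27 = 85.2%, the synthetic mix 205/280 = 73.2% → Blend 1
Clay: Blend 1 43/141 = 30.5%, the synthetic mix 3/16 = 18.8% → Blend 1
Sandy soil: Blend 1 100/136 = 73.5%, the synthetic mix 57/96 = 59.4% → Blend 1
Loam: Blend 1 46/91 = 50.5%, the synthetic mix 34/80 = 42.5% → Blend 1
Overall: Blend 1 212/395 = 53.7%, the synthetic mix 299/472 = 63.3% → the synthetic mix
Blend 1 wins each soil group but the synthetic mix wins overall — the comparison reverses. Blend 1's plots skew toward clay, which has a lower base rate.

Yes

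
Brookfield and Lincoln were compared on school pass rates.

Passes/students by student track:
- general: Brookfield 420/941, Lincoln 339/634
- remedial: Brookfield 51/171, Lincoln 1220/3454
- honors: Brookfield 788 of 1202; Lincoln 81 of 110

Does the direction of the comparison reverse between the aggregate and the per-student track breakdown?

General: Brookfield 420/941 = 44.6%, Lincoln 339/634 = 53.5% → Lincoln
Remedial: Brookfield 51/171 = 29.8%, Lincoln 1220/3454 = 35.3% → Lincoln
Honors: Brookfield 788/1202 = 65.6%, Lincoln 81/110 = 73.6% → Lincoln
Overall: Brookfield 1259/2314 = 54.4%, Lincoln 1640/4198 = 39.1% → Brookfield
Lincoln wins each student group but Brookfield wins overall — the comparison reverses. Lincoln's students skew toward remedial, which has a lower base rate.

Yes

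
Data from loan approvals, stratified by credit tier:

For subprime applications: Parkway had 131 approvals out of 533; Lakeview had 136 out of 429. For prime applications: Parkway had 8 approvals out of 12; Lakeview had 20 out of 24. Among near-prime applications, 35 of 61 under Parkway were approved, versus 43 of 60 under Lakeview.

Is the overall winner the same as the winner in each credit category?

Subprime: Parkway 131/533 = 24.6%, Lakeview 136/429 = 31.7% → Lakeview
Prime: Parkway 8/12 = 66.7%, Lakeview 20/24 = 83.3% → Lakeview
Near-prime: Parkway 35/61 = 57.4%, Lakeview 43/60 = 71.7% → Lakeview
Overall: Parkway 174/606 = 28.7%, Lakeview 199/513 = 38.8% → Lakeview
Lakeview wins overall and in every credit group — no reversal.

Yes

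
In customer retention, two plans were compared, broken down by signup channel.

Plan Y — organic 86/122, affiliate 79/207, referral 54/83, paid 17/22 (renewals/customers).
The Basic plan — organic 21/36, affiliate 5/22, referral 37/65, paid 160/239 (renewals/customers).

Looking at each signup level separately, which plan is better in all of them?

Organic: Plan Y 86/122 = 70.5%, the Basic plan 21/36 = 58.3% → Plan Y
Affiliate: Plan Y 79/207 = 38.2%, the Basic plan 5/22 = 22.7% → Plan Y
Referral: Plan Y 54/83 = 65.1%, the Basic plan 37/65 = 56.9% → Plan Y
Paid: Plan Y 17/22 = 77.3%, the Basic plan 160/239 = 66.9% → Plan Y
Plan Y has the higher rate in all 4 groups.

Plan Y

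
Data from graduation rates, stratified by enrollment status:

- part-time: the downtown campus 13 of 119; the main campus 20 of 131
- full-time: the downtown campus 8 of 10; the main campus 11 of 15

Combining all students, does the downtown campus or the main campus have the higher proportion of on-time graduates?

Part-time: the downtown campus 13/119 = 10.9%, the main campus 20/131 = 15.3% → the main campus
Full-time: the downtown campus 8/10 = 80.0%, the main campus 11/15 = 73.3% → the downtown campus
Overall: the downtown campus 21/129 = 16.3%, the main campus 31/146 = 21.2% → the main campus
(Neither sweeps every enrollment group, but the main campus has the higher pooled rate.)

the main campus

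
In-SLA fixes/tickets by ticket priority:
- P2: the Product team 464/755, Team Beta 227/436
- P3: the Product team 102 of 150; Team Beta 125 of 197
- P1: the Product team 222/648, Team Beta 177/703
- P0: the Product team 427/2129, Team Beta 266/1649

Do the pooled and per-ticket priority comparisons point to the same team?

Yes

P2: the Product team 464/755 = 61.5%, Team Beta 227/436 = 52.1% → the Product team
P3: the Product team 102/150 = 68.0%, Team Beta 125/197 = 63.5% → the Product team
P1: the Product team 222/648 = 34.3%, Team Beta 177/703 = 25.2% → the Product team
P0: the Product team 427/2129 = 20.1%, Team Beta 266/1649 = 16.1% → the Product team
Overall: the Product team 1215/3682 = 33.0%, Team Beta 795/2985 = 26.6% → the Product team
The Product team wins overall and in every ticket group — no reversal.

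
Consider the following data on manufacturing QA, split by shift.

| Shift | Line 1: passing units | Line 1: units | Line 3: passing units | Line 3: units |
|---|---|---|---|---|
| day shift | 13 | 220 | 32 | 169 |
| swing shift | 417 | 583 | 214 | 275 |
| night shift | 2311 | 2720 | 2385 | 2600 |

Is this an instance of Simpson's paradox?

No

Day shift: Line 1 13/220 = 5.9%, Line 3 32/169 = 18.9% → Line 3
Swing shift: Line 1 417/583 = 71.5%, Line 3 214/275 = 77.8% → Line 3
Night shift: Line 1 2311/2720 = 85.0%, Line 3 2385/2600 = 91.7% → Line 3
Overall: Line 1 2741/3523 = 77.8%, Line 3 2631/3044 = 86.4% → Line 3
Line 3 wins overall and in every shift group — no reversal.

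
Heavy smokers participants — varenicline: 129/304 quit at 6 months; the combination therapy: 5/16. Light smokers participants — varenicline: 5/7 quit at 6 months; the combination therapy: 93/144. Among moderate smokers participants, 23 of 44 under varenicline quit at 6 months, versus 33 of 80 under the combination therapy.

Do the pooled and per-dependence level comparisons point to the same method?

Heavy smokers: varenicline 129/304 = 42.4%, the combination therapy 5/16 = 31.2% → varenicline
Light smokers: varenicline 5/7 = 71.4%, the combination therapy 93/144 = 64.6% → varenicline
Moderate smokers: varenicline 23/44 = 52.3%, the combination therapy 33/80 = 41.2% → varenicline
Overall: varenicline 157/355 = 44.2%, the combination therapy 131/240 = 54.6% → the combination therapy
Varenicline wins each dependence group but the combination therapy wins overall — the comparison reverses. Varenicline's participants skew toward heavy smokers, which has a lower base rate.

No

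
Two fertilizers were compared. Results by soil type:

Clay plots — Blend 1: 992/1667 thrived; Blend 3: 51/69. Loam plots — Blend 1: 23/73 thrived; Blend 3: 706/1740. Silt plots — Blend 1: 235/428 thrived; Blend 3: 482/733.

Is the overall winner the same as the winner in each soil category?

No

Clay: Blend 1 992/1667 = 59.5%, Blend 3 51/69 = 73.9% → Blend 3
Loam: Blend 1 23/73 = 31.5%, Blend 3 706/1740 = 40.6% → Blend 3
Silt: Blend 1 235/428 = 54.9%, Blend 3 482/733 = 65.8% → Blend 3
Overall: Blend 1 1250/2168 = 57.7%, Blend 3 1239/2542 = 48.7% → Blend 1
Blend 3 wins each soil group but Blend 1 wins overall — the comparison reverses. Blend 3's plots skew toward loam, which has a lower base rate.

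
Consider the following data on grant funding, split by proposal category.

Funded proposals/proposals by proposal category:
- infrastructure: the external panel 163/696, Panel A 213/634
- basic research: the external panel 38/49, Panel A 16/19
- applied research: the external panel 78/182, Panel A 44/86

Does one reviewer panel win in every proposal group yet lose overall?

No

Infrastructure: the external panel 163/696 = 23.4%, Panel A 213/634 = 33.6% → Panel A
Basic research: the external panel 38/49 = 77.6%, Panel A 16/19 = 84.2% → Panel A
Applied research: the external panel 78/182 = 42.9%, Panel A 44/86 = 51.2% → Panel A
Overall: the external panel 279/927 = 30.1%, Panel A 273/739 = 36.9% → Panel A
Panel A wins overall and in every proposal group — no reversal.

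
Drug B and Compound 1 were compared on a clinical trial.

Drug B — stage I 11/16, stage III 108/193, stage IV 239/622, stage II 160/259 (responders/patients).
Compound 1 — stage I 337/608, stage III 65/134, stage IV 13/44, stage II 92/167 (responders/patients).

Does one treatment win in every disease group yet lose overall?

Stage I: Drug B 11/16 = 68.8%, Compound 1 337/608 = 55.4% → Drug B
Stage III: Drug B 108/193 = 56.0%, Compound 1 65/134 = 48.5% → Drug B
Stage IV: Drug B 239/622 = 38.4%, Compound 1 13/44 = 29.5% → Drug B
Stage II: Drug B 160/259 = 61.8%, Compound 1 92/167 = 55.1% → Drug B
Overall: Drug B 518/1090 = 47.5%, Compound 1 507/953 = 53.2% → Compound 1
Drug B wins each disease group but Compound 1 wins overall — the comparison reverses. Drug B's patients skew toward stage IV, which has a lower base rate.

Yes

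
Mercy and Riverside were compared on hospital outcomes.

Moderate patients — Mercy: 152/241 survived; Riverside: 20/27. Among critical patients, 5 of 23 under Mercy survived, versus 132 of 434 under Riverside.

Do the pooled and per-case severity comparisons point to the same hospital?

Moderate: Mercy 152/241 = 63.1%, Riverside 20/27 = 74.1% → Riverside
Critical: Mercy 5/23 = 21.7%, Riverside 132/434 = 30.4% → Riverside
Overall: Mercy 157/264 = 59.5%, Riverside 152/461 = 33.0% → Mercy
Riverside wins each case group but Mercy wins overall — the comparison reverses. Riverside's patients skew toward critical, which has a lower base rate.

No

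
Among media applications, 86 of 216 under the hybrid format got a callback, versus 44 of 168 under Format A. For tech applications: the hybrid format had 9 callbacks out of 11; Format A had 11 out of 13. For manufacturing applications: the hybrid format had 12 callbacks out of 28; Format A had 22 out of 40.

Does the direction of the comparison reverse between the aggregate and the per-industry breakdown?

No

Media: the hybrid format 86/216 = 39.8%, Format A 44/168 = 26.2% → the hybrid format
Tech: the hybrid format 9/11 = 81.8%, Format A 11/13 = 84.6% → Format A
Manufacturing: the hybrid format 12/28 = 42.9%, Format A 22/40 = 55.0% → Format A
Overall: the hybrid format 107/255 = 42.0%, Format A 77/221 = 34.8% → the hybrid format
Neither sweeps: the hybrid format wins 1 of 3 groups, Format A wins 2. The hybrid format wins overall but not every group — no Simpson reversal.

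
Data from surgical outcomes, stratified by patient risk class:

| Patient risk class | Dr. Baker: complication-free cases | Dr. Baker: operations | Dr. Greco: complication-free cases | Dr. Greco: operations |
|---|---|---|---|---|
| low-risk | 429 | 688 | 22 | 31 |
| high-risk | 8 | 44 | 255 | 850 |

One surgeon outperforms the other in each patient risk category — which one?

Low-risk: Dr. Baker 429/688 = 62.4%, Dr. Greco 22/31 = 71.0% → Dr. Greco
High-risk: Dr. Baker 8/44 = 18.2%, Dr. Greco 255/850 = 30.0% → Dr. Greco
Dr. Greco has the higher rate in both groups.

Dr. Greco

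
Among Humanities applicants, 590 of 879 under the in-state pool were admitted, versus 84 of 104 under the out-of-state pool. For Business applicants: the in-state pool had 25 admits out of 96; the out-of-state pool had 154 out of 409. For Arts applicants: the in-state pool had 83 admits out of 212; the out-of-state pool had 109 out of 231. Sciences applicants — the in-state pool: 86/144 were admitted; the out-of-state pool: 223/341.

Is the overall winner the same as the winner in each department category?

No

Humanities: the in-state pool 590/879 = 67.1%, the out-of-state pool 84/104 = 80.8% → the out-of-state pool
Business: the in-state pool 25/96 = 26.0%, the out-of-state pool 154/409 = 37.7% → the out-of-state pool
Arts: the in-state pool 83/212 = 39.2%, the out-of-state pool 109/231 = 47.2% → the out-of-state pool
Sciences: the in-state pool 86/144 = 59.7%, the out-of-state pool 223/341 = 65.4% → the out-of-state pool
Overall: the in-state pool 784/1331 = 58.9%, the out-of-state pool 570/1085 = 52.5% → the in-state pool
The out-of-state pool wins each department group but the in-state pool wins overall — the comparison reverses. The out-of-state pool's applicants skew toward Business, which has a lower base rate.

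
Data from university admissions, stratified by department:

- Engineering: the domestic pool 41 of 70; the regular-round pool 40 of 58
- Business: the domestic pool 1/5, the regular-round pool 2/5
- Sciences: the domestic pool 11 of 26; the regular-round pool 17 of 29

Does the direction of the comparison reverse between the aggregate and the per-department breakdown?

Engineering: the domestic pool 41/70 = 58.6%, the regular-round pool 40/58 = 69.0% → the regular-round pool
Business: the domestic pool 1/5 = 20.0%, the regular-round pool 2/5 = 40.0% → the regular-round pool
Sciences: the domestic pool 11/26 = 42.3%, the regular-round pool 17/29 = 58.6% → the regular-round pool
Overall: the domestic pool 53/101 = 52.5%, the regular-round pool 59/92 = 64.1% → the regular-round pool
The regular-round pool wins overall and in every department group — no reversal.

No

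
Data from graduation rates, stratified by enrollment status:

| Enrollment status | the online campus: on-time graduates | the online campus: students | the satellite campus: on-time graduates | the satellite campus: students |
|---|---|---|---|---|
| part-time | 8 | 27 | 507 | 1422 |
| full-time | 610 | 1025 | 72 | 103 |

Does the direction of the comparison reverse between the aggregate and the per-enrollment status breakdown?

Part-time: the online campus 8/27 = 29.6%, the satellite campus 507/1422 = 35.7% → the satellite campus
Full-time: the online campus 610/1025 = 59.5%, the satellite campus 72/103 = 69.9% → the satellite campus
Overall: the online campus 618/1052 = 58.7%, the satellite campus 579/1525 = 38.0% → the online campus
The satellite campus wins each enrollment group but the online campus wins overall — the comparison reverses. The satellite campus's students skew toward part-time, which has a lower base rate.

Yes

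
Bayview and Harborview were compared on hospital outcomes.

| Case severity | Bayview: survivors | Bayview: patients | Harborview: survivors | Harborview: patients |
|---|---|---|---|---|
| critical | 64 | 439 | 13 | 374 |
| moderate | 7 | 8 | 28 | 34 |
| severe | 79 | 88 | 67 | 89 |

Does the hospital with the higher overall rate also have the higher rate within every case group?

Critical: Bayview 64/439 = 14.6%, Harborview 13/374 = 3.5% → Bayview
Moderate: Bayview 7/8 = 87.5%, Harborview 28/34 = 82.4% → Bayview
Severe: Bayview 79/88 = 89.8%, Harborview 67/89 = 75.3% → Bayview
Overall: Bayview 150/535 = 28.0%, Harborview 108/497 = 21.7% → Bayview
Bayview wins overall and in every case group — no reversal.

Yes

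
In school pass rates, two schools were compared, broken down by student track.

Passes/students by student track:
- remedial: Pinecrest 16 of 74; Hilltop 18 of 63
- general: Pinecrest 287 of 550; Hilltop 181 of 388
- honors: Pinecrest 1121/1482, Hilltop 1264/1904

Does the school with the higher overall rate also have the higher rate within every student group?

Remedial: Pinecrest 16/74 = 21.6%, Hilltop 18/63 = 28.6% → Hilltop
General: Pinecrest 287/550 = 52.2%, Hilltop 181/388 = 46.6% → Pinecrest
Honors: Pinecrest 1121/1482 = 75.6%, Hilltop 1264/1904 = 66.4% → Pinecrest
Overall: Pinecrest 1424/2106 = 67.6%, Hilltop 1463/2355 = 62.1% → Pinecrest
Neither sweeps: Pinecrest wins 2 of 3 groups, Hilltop wins 1. Pinecrest wins overall but not every group — no Simpson reversal.

No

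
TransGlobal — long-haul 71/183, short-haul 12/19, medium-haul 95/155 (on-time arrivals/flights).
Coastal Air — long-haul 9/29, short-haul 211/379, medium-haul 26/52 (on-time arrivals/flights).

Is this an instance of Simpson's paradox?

Long-haul: TransGlobal 71/183 = 38.8%, Coastal Air 9/29 = 31.0% → TransGlobal
Short-haul: TransGlobal 12/19 = 63.2%, Coastal Air 211/379 = 55.7% → TransGlobal
Medium-haul: TransGlobal 95/155 = 61.3%, Coastal Air 26/52 = 50.0% → TransGlobal
Overall: TransGlobal 178/357 = 49.9%, Coastal Air 246/460 = 53.5% → Coastal Air
TransGlobal wins each route group but Coastal Air wins overall — the comparison reverses. TransGlobal's flights skew toward long-haul, which has a lower base rate.

Yes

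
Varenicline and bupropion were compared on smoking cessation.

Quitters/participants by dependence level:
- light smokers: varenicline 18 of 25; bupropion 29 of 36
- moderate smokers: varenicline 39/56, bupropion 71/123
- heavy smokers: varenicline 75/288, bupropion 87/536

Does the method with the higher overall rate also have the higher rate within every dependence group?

Light smokers: varenicline 18/25 = 72.0%, bupropion 29/36 = 80.6% → bupropion
Moderate smokers: varenicline 39/56 = 69.6%, bupropion 71/123 = 57.7% → varenicline
Heavy smokers: varenicline 75/288 = 26.0%, bupropion 87/536 = 16.2% → varenicline
Overall: varenicline 132/369 = 35.8%, bupropion 187/695 = 26.9% → varenicline
Neither sweeps: varenicline wins 2 of 3 groups, bupropion wins 1. Varenicline wins overall but not every group — no Simpson reversal.

No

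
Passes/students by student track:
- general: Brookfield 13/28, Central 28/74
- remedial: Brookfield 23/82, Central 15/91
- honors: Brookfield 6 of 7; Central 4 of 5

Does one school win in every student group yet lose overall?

General: Brookfield 13/28 = 46.4%, Central 28/74 = 37.8% → Brookfield
Remedial: Brookfield 23/82 = 28.0%, Central 15/91 = 16.5% → Brookfield
Honors: Brookfield 6/7 = 85.7%, Central 4/5 = 80.0% → Brookfield
Overall: Brookfield 42/117 = 35.9%, Central 47/170 = 27.6% → Brookfield
Brookfield wins overall and in every student group — no reversal.

No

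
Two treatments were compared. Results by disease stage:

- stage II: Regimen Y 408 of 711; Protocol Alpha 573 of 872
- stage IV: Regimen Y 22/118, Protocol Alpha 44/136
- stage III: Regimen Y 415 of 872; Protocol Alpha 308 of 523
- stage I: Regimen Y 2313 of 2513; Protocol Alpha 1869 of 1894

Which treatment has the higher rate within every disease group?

Protocol Alpha

Stage II: Regimen Y 408/711 = 57.4%, Protocol Alpha 573/872 = 65.7% → Protocol Alpha
Stage IV: Regimen Y 22/118 = 18.6%, Protocol Alpha 44/136 = 32.4% → Protocol Alpha
Stage III: Regimen Y 415/872 = 47.6%, Protocol Alpha 308/523 = 58.9% → Protocol Alpha
Stage I: Regimen Y 2313/2513 = 92.0%, Protocol Alpha 1869/1894 = 98.7% → Protocol Alpha
Protocol Alpha has the higher rate in all 4 groups.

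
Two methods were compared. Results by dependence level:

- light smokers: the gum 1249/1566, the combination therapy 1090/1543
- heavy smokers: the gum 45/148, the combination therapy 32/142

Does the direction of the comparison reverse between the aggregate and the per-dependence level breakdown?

No

Light smokers: the gum 1249/1566 = 79.8%, the combination therapy 1090/1543 = 70.6% → the gum
Heavy smokers: the gum 45/148 = 30.4%, the combination therapy 32/142 = 22.5% → the gum
Overall: the gum 1294/1714 = 75.5%, the combination therapy 1122/1685 = 66.6% → the gum
The gum wins overall and in every dependence group — no reversal.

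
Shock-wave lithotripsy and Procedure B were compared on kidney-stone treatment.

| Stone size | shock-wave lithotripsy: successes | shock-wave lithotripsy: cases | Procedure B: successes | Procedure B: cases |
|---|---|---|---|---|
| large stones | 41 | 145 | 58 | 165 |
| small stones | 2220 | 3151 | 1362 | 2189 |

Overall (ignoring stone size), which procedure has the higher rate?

shock-wave lithotripsy

Large stones: shock-wave lithotripsy 41/145 = 28.3%, Procedure B 58/165 = 35.2% → Procedure B
Small stones: shock-wave lithotripsy 2220/3151 = 70.5%, Procedure B 1362/2189 = 62.2% → shock-wave lithotripsy
Overall: shock-wave lithotripsy 2261/3296 = 68.6%, Procedure B 1420/2354 = 60.3% → shock-wave lithotripsy
(Neither sweeps every stone group, but shock-wave lithotripsy has the higher pooled rate.)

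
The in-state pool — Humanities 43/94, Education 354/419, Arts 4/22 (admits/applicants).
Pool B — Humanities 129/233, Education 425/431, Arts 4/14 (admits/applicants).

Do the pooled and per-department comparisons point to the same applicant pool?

Humanities: the in-state pool 43/94 = 45.7%, Pool B 129/233 = 55.4% → Pool B
Education: the in-state pool 354/419 = 84.5%, Pool B 425/431 = 98.6% → Pool B
Arts: the in-state pool 4/22 = 18.2%, Pool B 4/14 = 28.6% → Pool B
Overall: the in-state pool 401/535 = 75.0%, Pool B 558/678 = 82.3% → Pool B
Pool B wins overall and in every department group — no reversal.

Yes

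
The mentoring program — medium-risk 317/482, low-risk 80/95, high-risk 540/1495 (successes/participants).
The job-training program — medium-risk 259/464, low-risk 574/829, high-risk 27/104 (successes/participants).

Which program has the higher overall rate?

Medium-risk: the mentoring program 317/482 = 65.8%, the job-training program 259/464 = 55.8% → the mentoring program
Low-risk: the mentoring program 80/95 = 84.2%, the job-training program 574/829 = 69.2% → the mentoring program
High-risk: the mentoring program 540/1495 = 36.1%, the job-training program 27/104 = 26.0% → the mentoring program
Overall: the mentoring program 937/2072 = 45.2%, the job-training program 860/1397 = 61.6% → the job-training program
(The mentoring program wins every risk group but the job-training program wins overall — the mentoring program's participants skew toward the low-rate high-risk group.)

the job-training program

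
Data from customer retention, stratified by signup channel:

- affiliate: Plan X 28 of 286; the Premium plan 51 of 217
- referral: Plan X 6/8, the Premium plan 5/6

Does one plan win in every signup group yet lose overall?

Affiliate: Plan X 28/286 = 9.8%, the Premium plan 51/217 = 23.5% → the Premium plan
Referral: Plan X 6/8 = 75.0%, the Premium plan 5/6 = 83.3% → the Premium plan
Overall: Plan X 34/294 = 11.6%, the Premium plan 56/223 = 25.1% → the Premium plan
The Premium plan wins overall and in every signup group — no reversal.

No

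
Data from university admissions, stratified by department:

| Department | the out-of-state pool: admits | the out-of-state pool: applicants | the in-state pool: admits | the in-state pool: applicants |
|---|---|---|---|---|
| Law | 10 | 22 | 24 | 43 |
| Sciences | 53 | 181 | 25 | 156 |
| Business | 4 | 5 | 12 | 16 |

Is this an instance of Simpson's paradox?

Law: the out-of-state pool 10/22 = 45.5%, the in-state pool 24/43 = 55.8% → the in-state pool
Sciences: the out-of-state pool 53/181 = 29.3%, the in-state pool 25/156 = 16.0% → the out-of-state pool
Business: the out-of-state pool 4/5 = 80.0%, the in-state pool 12/16 = 75.0% → the out-of-state pool
Overall: the out-of-state pool 67/208 = 32.2%, the in-state pool 61/215 = 28.4% → the out-of-state pool
Neither sweeps: the out-of-state pool wins 2 of 3 groups, the in-state pool wins 1. The out-of-state pool wins overall but not every group — no Simpson reversal.

No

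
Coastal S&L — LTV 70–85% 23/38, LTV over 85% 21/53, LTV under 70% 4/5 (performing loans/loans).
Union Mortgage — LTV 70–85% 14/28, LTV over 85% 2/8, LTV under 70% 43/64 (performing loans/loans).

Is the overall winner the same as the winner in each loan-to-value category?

No

LTV 70–85%: Coastal S&L 23/38 = 60.5%, Union Mortgage 14/28 = 50.0% → Coastal S&L
LTV over 85%: Coastal S&L 21/53 = 39.6%, Union Mortgage 2/8 = 25.0% → Coastal S&L
LTV under 70%: Coastal S&L 4/5 = 80.0%, Union Mortgage 43/64 = 67.2% → Coastal S&L
Overall: Coastal S&L 48/96 = 50.0%, Union Mortgage 59/100 = 59.0% → Union Mortgage
Coastal S&L wins each loan-to-value group but Union Mortgage wins overall — the comparison reverses. Coastal S&L's loans skew toward LTV over 85%, which has a lower base rate.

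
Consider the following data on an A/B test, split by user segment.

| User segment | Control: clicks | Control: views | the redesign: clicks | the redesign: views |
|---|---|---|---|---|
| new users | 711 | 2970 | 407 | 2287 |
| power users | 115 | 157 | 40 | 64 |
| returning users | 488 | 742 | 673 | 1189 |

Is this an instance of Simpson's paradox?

No

New users: Control 711/2970 = 23.9%, the redesign 407/2287 = 17.8% → Control
Power users: Control 115/157 = 73.2%, the redesign 40/64 = 62.5% → Control
Returning users: Control 488/742 = 65.8%, the redesign 673/1189 = 56.6% → Control
Overall: Control 1314/3869 = 34.0%, the redesign 1120/3540 = 31.6% → Control
Control wins overall and in every user group — no reversal.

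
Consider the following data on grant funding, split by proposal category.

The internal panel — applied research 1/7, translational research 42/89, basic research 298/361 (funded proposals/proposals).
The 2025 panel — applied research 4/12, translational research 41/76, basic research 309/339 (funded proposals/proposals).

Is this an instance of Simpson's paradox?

No

Applied research: the internal panel 1/7 = 14.3%, the 2025 panel 4/12 = 33.3% → the 2025 panel
Translational research: the internal panel 42/89 = 47.2%, the 2025 panel 41/76 = 53.9% → the 2025 panel
Basic research: the internal panel 298/361 = 82.5%, the 2025 panel 309/339 = 91.2% → the 2025 panel
Overall: the internal panel 341/457 = 74.6%, the 2025 panel 354/427 = 82.9% → the 2025 panel
The 2025 panel wins overall and in every proposal group — no reversal.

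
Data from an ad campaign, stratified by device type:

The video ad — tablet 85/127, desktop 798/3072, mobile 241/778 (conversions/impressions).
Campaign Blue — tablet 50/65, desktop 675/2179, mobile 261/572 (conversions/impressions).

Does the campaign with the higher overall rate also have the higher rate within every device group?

Yes

Tablet: the video ad 85/127 = 66.9%, Campaign Blue 50/65 = 76.9% → Campaign Blue
Desktop: the video ad 798/3072 = 26.0%, Campaign Blue 675/2179 = 31.0% → Campaign Blue
Mobile: the video ad 241/778 = 31.0%, Campaign Blue 261/572 = 45.6% → Campaign Blue
Overall: the video ad 1124/3977 = 28.3%, Campaign Blue 986/2816 = 35.0% → Campaign Blue
Campaign Blue wins overall and in every device group — no reversal.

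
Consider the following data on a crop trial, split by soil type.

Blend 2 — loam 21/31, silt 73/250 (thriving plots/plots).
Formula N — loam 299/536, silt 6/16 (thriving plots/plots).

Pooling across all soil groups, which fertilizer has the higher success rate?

Loam: Blend 2 21/31 = 67.7%, Formula N 299/536 = 55.8% → Blend 2
Silt: Blend 2 73/250 = 29.2%, Formula N 6/16 = 37.5% → Formula N
Overall: Blend 2 94/281 = 33.5%, Formula N 305/552 = 55.3% → Formula N
(Neither sweeps every soil group, but Formula N has the higher pooled rate.)

Formula N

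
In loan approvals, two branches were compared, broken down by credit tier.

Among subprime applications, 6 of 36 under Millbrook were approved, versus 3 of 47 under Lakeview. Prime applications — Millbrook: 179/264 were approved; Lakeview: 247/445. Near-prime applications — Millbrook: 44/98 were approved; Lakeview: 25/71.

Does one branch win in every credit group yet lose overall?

No

Subprime: Millbrook 6/36 = 16.7%, Lakeview 3/47 = 6.4% → Millbrook
Prime: Millbrook 179/264 = 67.8%, Lakeview 247/445 = 55.5% → Millbrook
Near-prime: Millbrook 44/98 = 44.9%, Lakeview 25/71 = 35.2% → Millbrook
Overall: Millbrook 229/398 = 57.5%, Lakeview 275/563 = 48.8% → Millbrook
Millbrook wins overall and in every credit group — no reversal.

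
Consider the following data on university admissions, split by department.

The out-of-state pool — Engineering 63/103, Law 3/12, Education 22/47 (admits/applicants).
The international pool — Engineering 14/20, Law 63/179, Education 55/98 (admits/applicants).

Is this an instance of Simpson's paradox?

Engineering: the out-of-state pool 63/103 = 61.2%, the international pool 14/20 = 70.0% → the international pool
Law: the out-of-state pool 3/12 = 25.0%, the international pool 63/179 = 35.2% → the international pool
Education: the out-of-state pool 22/47 = 46.8%, the international pool 55/98 = 56.1% → the international pool
Overall: the out-of-state pool 88/162 = 54.3%, the international pool 132/297 = 44.4% → the out-of-state pool
The international pool wins each department group but the out-of-state pool wins overall — the comparison reverses. The international pool's applicants skew toward Law, which has a lower base rate.

Yes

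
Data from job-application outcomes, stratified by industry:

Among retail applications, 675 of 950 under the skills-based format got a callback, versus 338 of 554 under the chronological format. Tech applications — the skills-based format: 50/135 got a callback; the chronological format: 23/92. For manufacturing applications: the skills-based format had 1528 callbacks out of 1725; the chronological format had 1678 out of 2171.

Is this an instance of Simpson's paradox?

Retail: the skills-based format 675/950 = 71.1%, the chronological format 338/554 = 61.0% → the skills-based format
Tech: the skills-based format 50/135 = 37.0%, the chronological format 23/92 = 25.0% → the skills-based format
Manufacturing: the skills-based format 1528/1725 = 88.6%, the chronological format 1678/2171 = 77.3% → the skills-based format
Overall: the skills-based format 2253/2810 = 80.2%, the chronological format 2039/2817 = 72.4% → the skills-based format
The skills-based format wins overall and in every industry group — no reversal.

No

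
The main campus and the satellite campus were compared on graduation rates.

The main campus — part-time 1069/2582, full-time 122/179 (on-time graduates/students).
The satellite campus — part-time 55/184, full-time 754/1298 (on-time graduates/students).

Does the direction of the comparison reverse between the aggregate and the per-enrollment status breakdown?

Yes

Part-time: the main campus 1069/2582 = 41.4%, the satellite campus 55/184 = 29.9% → the main campus
Full-time: the main campus 122/179 = 68.2%, the satellite campus 754/1298 = 58.1% → the main campus
Overall: the main campus 1191/2761 = 43.1%, the satellite campus 809/1482 = 54.6% → the satellite campus
The main campus wins each enrollment group but the satellite campus wins overall — the comparison reverses. The main campus's students skew toward part-time, which has a lower base rate.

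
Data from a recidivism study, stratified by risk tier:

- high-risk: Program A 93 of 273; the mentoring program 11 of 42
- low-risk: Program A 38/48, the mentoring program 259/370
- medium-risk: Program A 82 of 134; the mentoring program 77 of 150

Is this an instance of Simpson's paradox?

High-risk: Program A 93/273 = 34.1%, the mentoring program 11/42 = 26.2% → Program A
Low-risk: Program A 38/48 = 79.2%, the mentoring program 259/370 = 70.0% → Program A
Medium-risk: Program A 82/134 = 61.2%, the mentoring program 77/150 = 51.3% → Program A
Overall: Program A 213/455 = 46.8%, the mentoring program 347/562 = 61.7% → the mentoring program
Program A wins each risk group but the mentoring program wins overall — the comparison reverses. Program A's participants skew toward high-risk, which has a lower base rate.

Yes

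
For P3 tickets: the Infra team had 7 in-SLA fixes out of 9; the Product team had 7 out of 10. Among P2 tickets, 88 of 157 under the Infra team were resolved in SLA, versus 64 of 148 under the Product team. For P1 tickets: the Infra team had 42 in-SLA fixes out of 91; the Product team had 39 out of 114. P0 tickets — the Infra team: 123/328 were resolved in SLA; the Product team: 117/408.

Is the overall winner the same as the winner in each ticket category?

Yes

P3: the Infra team 7/9 = 77.8%, the Product team 7/10 = 70.0% → the Infra team
P2: the Infra team 88/157 = 56.1%, the Product team 64/148 = 43.2% → the Infra team
P1: the Infra team 42/91 = 46.2%, the Product team 39/114 = 34.2% → the Infra team
P0: the Infra team 123/328 = 37.5%, the Product team 117/408 = 28.7% → the Infra team
Overall: the Infra team 260/585 = 44.4%, the Product team 227/680 = 33.4% → the Infra team
The Infra team wins overall and in every ticket group — no reversal.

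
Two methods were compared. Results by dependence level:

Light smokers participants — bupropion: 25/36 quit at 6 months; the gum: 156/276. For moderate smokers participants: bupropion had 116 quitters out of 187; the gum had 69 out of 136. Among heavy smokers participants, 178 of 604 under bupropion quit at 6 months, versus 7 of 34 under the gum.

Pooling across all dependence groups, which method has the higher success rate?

Light smokers: bupropion 25/36 = 69.4%, the gum 156/276 = 56.5% → bupropion
Moderate smokers: bupropion 116/187 = 62.0%, the gum 69/136 = 50.7% → bupropion
Heavy smokers: bupropion 178/604 = 29.5%, the gum 7/34 = 20.6% → bupropion
Overall: bupropion 319/827 = 38.6%, the gum 232/446 = 52.0% → the gum
(Bupropion wins every dependence group but the gum wins overall — bupropion's participants skew toward the low-rate heavy smokers group.)

the gum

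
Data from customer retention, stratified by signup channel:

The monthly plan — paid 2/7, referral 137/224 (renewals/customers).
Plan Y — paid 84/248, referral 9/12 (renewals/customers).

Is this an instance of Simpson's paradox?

Yes

Paid: the monthly plan 2/7 = 28.6%, Plan Y 84/248 = 33.9% → Plan Y
Referral: the monthly plan 137/224 = 61.2%, Plan Y 9/12 = 75.0% → Plan Y
Overall: the monthly plan 139/231 = 60.2%, Plan Y 93/260 = 35.8% → the monthly plan
Plan Y wins each signup group but the monthly plan wins overall — the comparison reverses. Plan Y's customers skew toward paid, which has a lower base rate.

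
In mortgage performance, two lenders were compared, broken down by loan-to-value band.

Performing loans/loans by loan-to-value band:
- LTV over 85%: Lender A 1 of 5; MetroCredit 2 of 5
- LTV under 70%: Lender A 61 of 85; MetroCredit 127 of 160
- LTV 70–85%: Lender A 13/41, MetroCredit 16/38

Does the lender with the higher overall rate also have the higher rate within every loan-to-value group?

Yes

LTV over 85%: Lender A 1/5 = 20.0%, MetroCredit 2/5 = 40.0% → MetroCredit
LTV under 70%: Lender A 61/85 = 71.8%, MetroCredit 127/160 = 79.4% → MetroCredit
LTV 70–85%: Lender A 13/41 = 31.7%, MetroCredit 16/38 = 42.1% → MetroCredit
Overall: Lender A 75/131 = 57.3%, MetroCredit 145/203 = 71.4% → MetroCredit
MetroCredit wins overall and in every loan-to-value group — no reversal.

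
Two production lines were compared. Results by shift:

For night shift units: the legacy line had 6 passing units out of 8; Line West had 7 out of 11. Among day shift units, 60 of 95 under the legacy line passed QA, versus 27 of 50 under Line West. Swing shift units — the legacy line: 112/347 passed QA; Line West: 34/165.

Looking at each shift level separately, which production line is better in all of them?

Night shift: the legacy line 6/8 = 75.0%, Line West 7/11 = 63.6% → the legacy line
Day shift: the legacy line 60/95 = 63.2%, Line West 27/50 = 54.0% → the legacy line
Swing shift: the legacy line 112/347 = 32.3%, Line West 34/165 = 20.6% → the legacy line
The legacy line has the higher rate in all 3 groups.

the legacy line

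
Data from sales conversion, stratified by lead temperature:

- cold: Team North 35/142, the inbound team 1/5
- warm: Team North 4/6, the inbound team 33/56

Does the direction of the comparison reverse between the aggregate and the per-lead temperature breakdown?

Yes

Cold: Team North 35/142 = 24.6%, the inbound team 1/5 = 20.0% → Team North
Warm: Team North 4/6 = 66.7%, the inbound team 33/56 = 58.9% → Team North
Overall: Team North 39/148 = 26.4%, the inbound team 34/61 = 55.7% → the inbound team
Team North wins each lead group but the inbound team wins overall — the comparison reverses. Team North's leads skew toward cold, which has a lower base rate.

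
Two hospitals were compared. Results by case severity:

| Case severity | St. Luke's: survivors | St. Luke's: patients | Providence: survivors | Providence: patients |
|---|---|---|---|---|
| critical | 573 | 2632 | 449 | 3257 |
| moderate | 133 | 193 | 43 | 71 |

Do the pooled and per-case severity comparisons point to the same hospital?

Critical: St. Luke's 573/2632 = 21.8%, Providence 449/3257 = 13.8% → St. Luke's
Moderate: St. Luke's 133/193 = 68.9%, Providence 43/71 = 60.6% → St. Luke's
Overall: St. Luke's 706/2825 = 25.0%, Providence 492/3328 = 14.8% → St. Luke's
St. Luke's wins overall and in every case group — no reversal.

Yes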